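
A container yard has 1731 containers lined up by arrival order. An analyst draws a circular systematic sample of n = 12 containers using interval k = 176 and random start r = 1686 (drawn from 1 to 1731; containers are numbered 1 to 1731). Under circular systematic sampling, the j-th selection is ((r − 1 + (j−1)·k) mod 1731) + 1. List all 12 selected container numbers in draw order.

1686, 131, 307, 483, 659, 835, 1011, 1187, 1363, 1539, 1715, 160

Selection 1: 1686
Selection 2: 1686 + 176 = 1862 → 1862 − 1731 = 131
Selection 3: 131 + 176 = 307
Selection 4: 307 + 176 = 483
Selection 5: 483 + 176 = 659
Selection 6: 659 + 176 = 835
Selection 7: 835 + 176 = 1011
Selection 8: 1011 + 176 = 1187
Selection 9: 1187 + 176 = 1363
Selection 10: 1363 + 176 = 1539
Selection 11: 1539 + 176 = 1715
Selection 12: 1715 + 176 = 1891 → 1891 − 1731 = 160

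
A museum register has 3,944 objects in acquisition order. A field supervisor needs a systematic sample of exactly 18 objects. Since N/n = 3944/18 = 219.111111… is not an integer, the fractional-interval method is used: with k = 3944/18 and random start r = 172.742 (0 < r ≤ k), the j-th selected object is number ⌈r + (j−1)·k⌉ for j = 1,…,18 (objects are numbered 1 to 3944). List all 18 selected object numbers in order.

j=1: r + 0k = 172.742 → ⌈·⌉ = 173
j=2: r + 1k = 391.853111… → ⌈·⌉ = 392
j=3: r + 2k = 610.964222… → ⌈·⌉ = 611
j=4: r + 3k = 830.075333… → ⌈·⌉ = 831
j=5: r + 4k = 1049.186444… → ⌈·⌉ = 1050
j=6: r + 5k = 1268.297555… → ⌈·⌉ = 1269
j=7: r + 6k = 1487.408666… → ⌈·⌉ = 1488
j=8: r + 7k = 1706.519777… → ⌈·⌉ = 1707
j=9: r + 8k = 1925.630888… → ⌈·⌉ = 1926
j=10: r + 9k = 2144.742 → ⌈·⌉ = 2145
j=11: r + 10k = 2363.853111… → ⌈·⌉ = 2364
j=12: r + 11k = 2582.964222… → ⌈·⌉ = 2583
j=13: r + 12k = 2802.075333… → ⌈·⌉ = 2803
j=14: r + 13k = 3021.186444… → ⌈·⌉ = 3022
j=15: r + 14k = 3240.297555… → ⌈·⌉ = 3241
j=16: r + 15k = 3459.408666… → ⌈·⌉ = 3460
j=17: r + 16k = 3678.519777… → ⌈·⌉ = 3679
j=18: r + 17k = 3897.630888… → ⌈·⌉ = 3898

173, 392, 611, 831, 1050, 1269, 1488, 1707, 1926, 2145, 2364, 2583, 2803, 3022, 3241, 3460, 3679, 3898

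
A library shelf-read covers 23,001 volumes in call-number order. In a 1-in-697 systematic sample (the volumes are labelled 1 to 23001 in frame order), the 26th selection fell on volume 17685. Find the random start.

k = 697
r = 17685 − (26−1)×697 = 17685 − 17425 = 260

260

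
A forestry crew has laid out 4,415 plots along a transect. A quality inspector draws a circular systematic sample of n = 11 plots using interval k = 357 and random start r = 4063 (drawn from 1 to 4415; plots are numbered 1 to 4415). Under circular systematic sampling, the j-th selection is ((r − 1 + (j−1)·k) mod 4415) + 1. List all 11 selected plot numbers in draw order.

4063, 5, 362, 719, 1076, 1433, 1790, 2147, 2504, 2861, 3218

Selection 1: 4063
Selection 2: 4063 + 357 = 4420 → 4420 − 4415 = 5
Selection 3: 5 + 357 = 362
Selection 4: 362 + 357 = 719
Selection 5: 719 + 357 = 1076
Selection 6: 1076 + 357 = 1433
Selection 7: 1433 + 357 = 1790
Selection 8: 1790 + 357 = 2147
Selection 9: 2147 + 357 = 2504
Selection 10: 2504 + 357 = 2861
Selection 11: 2861 + 357 = 3218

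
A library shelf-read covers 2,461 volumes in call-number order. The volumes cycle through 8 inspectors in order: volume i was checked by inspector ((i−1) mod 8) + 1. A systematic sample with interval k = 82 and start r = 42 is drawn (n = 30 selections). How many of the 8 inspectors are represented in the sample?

Consecutive selections differ by k = 82, so their inspector numbers differ by 82 mod 8 = 2.
gcd(82, 8) = 2, so the sample visits 8/2 = 4 distinct residues mod 8.
Start 42 is inspector 2; the inspectors hit are 2, 4, 6, 8.

4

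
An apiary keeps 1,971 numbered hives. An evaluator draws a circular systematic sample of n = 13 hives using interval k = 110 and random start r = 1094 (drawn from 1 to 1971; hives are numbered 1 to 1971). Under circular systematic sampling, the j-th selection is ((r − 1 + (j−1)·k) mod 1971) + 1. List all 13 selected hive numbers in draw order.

Selection 1: 1094
Selection 2: 1094 + 110 = 1204
Selection 3: 1204 + 110 = 1314
Selection 4: 1314 + 110 = 1424
Selection 5: 1424 + 110 = 1534
Selection 6: 1534 + 110 = 1644
Selection 7: 1644 + 110 = 1754
Selection 8: 1754 + 110 = 1864
Selection 9: 1864 + 110 = 1974 → 1974 − 1971 = 3
Selection 10: 3 + 110 = 113
Selection 11: 113 + 110 = 223
Selection 12: 223 + 110 = 333
Selection 13: 333 + 110 = 443

1094, 1204, 1314, 1424, 1534, 1644, 1754, 1864, 3, 113, 223, 333, 443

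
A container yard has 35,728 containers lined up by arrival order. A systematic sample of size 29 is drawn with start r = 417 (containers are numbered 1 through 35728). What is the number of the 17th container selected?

k = 35728/29 = 1232
17th selection = r + (17−1)·k = 417 + 16×1232 = 417 + 19712 = 20129

20129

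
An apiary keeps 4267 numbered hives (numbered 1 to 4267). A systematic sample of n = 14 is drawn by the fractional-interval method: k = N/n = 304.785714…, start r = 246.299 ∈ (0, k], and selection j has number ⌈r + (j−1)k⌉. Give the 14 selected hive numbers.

j=1: r + 0k = 246.299 → ⌈·⌉ = 247
j=2: r + 1k = 551.084714… → ⌈·⌉ = 552
j=3: r + 2k = 855.870428… → ⌈·⌉ = 856
j=4: r + 3k = 1160.656142… → ⌈·⌉ = 1161
j=5: r + 4k = 1465.441857… → ⌈·⌉ = 1466
j=6: r + 5k = 1770.227571… → ⌈·⌉ = 1771
j=7: r + 6k = 2075.013285… → ⌈·⌉ = 2076
j=8: r + 7k = 2379.799 → ⌈·⌉ = 2380
j=9: r + 8k = 2684.584714… → ⌈·⌉ = 2685
j=10: r + 9k = 2989.370428… → ⌈·⌉ = 2990
j=11: r + 10k = 3294.156142… → ⌈·⌉ = 3295
j=12: r + 11k = 3598.941857… → ⌈·⌉ = 3599
j=13: r + 12k = 3903.727571… → ⌈·⌉ = 3904
j=14: r + 13k = 4208.513285… → ⌈·⌉ = 4209

247, 552, 856, 1161, 1466, 1771, 2076, 2380, 2685, 2990, 3295, 3599, 3904, 4209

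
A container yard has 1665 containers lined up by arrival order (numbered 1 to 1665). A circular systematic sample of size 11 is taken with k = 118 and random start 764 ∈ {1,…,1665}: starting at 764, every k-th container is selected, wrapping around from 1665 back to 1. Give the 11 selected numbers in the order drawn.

764, 882, 1000, 1118, 1236, 1354, 1472, 1590, 43, 161, 279

Selection 1: 764
Selection 2: 764 + 118 = 882
Selection 3: 882 + 118 = 1000
Selection 4: 1000 + 118 = 1118
Selection 5: 1118 + 118 = 1236
Selection 6: 1236 + 118 = 1354
Selection 7: 1354 + 118 = 1472
Selection 8: 1472 + 118 = 1590
Selection 9: 1590 + 118 = 1708 → 1708 − 1665 = 43
Selection 10: 43 + 118 = 161
Selection 11: 161 + 118 = 279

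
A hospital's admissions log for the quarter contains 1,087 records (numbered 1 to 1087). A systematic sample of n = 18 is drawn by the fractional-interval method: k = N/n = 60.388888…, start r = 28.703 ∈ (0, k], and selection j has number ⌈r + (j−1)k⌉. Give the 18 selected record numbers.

29, 90, 150, 210, 271, 331, 392, 452, 512, 573, 633, 693, 754, 814, 875, 935, 995, 1056

j=1: r + 0k = 28.703 → ⌈·⌉ = 29
j=2: r + 1k = 89.091888… → ⌈·⌉ = 90
j=3: r + 2k = 149.480777… → ⌈·⌉ = 150
j=4: r + 3k = 209.869666… → ⌈·⌉ = 210
j=5: r + 4k = 270.258555… → ⌈·⌉ = 271
j=6: r + 5k = 330.647444… → ⌈·⌉ = 331
j=7: r + 6k = 391.036333… → ⌈·⌉ = 392
j=8: r + 7k = 451.425222… → ⌈·⌉ = 452
j=9: r + 8k = 511.814111… → ⌈·⌉ = 512
j=10: r + 9k = 572.203 → ⌈·⌉ = 573
j=11: r + 10k = 632.591888… → ⌈·⌉ = 633
j=12: r + 11k = 692.980777… → ⌈·⌉ = 693
j=13: r + 12k = 753.369666… → ⌈·⌉ = 754
j=14: r + 13k = 813.758555… → ⌈·⌉ = 814
j=15: r + 14k = 874.147444… → ⌈·⌉ = 875
j=16: r + 15k = 934.536333… → ⌈·⌉ = 935
j=17: r + 16k = 994.925222… → ⌈·⌉ = 995
j=18: r + 17k = 1055.314111… → ⌈·⌉ = 1056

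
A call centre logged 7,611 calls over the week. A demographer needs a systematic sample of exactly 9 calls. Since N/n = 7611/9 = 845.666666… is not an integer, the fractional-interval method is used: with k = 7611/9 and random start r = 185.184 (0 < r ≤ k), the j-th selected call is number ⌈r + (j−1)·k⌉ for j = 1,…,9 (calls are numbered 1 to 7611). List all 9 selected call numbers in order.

j=1: r + 0k = 185.184 → ⌈·⌉ = 186
j=2: r + 1k = 1030.850666… → ⌈·⌉ = 1031
j=3: r + 2k = 1876.517333… → ⌈·⌉ = 1877
j=4: r + 3k = 2722.184 → ⌈·⌉ = 2723
j=5: r + 4k = 3567.850666… → ⌈·⌉ = 3568
j=6: r + 5k = 4413.517333… → ⌈·⌉ = 4414
j=7: r + 6k = 5259.184 → ⌈·⌉ = 5260
j=8: r + 7k = 6104.850666… → ⌈·⌉ = 6105
j=9: r + 8k = 6950.517333… → ⌈·⌉ = 6951

186, 1031, 1877, 2723, 3568, 4414, 5260, 6105, 6951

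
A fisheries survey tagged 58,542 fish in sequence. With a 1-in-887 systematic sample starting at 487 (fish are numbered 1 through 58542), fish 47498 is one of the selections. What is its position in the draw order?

54

k = 887
position = (47498 − 487)/887 + 1 = 47011/887 + 1 = 53 + 1 = 54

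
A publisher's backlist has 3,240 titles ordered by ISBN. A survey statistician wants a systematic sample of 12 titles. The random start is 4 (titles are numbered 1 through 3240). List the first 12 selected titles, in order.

4, 274, 544, 814, 1084, 1354, 1624, 1894, 2164, 2434, 2704, 2974

k = N/n = 3240/12 = 270
title 1: 4
title 2: 4 + 270 = 274
title 3: 274 + 270 = 544
title 4: 544 + 270 = 814
title 5: 814 + 270 = 1084
title 6: 1084 + 270 = 1354
title 7: 1354 + 270 = 1624
title 8: 1624 + 270 = 1894
title 9: 1894 + 270 = 2164
title 10: 2164 + 270 = 2434
title 11: 2434 + 270 = 2704
title 12: 2704 + 270 = 2974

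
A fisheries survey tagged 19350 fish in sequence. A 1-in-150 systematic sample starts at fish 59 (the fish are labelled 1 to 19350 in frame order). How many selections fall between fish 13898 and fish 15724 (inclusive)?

12

k = 150
First selection ≥ 13898: 59 + ⌈(13898−59)/150⌉·150 = 59 + 93×150 = 14009
Last selection ≤ 15724: 59 + ⌊(15724−59)/150⌋·150 = 59 + 104×150 = 15659
Count = 104 − 93 + 1 = 12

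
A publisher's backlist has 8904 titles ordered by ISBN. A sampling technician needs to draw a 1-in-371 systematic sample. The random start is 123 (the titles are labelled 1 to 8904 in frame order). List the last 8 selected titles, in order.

6059, 6430, 6801, 7172, 7543, 7914, 8285, 8656

17th selection = 123 + 16×371 = 6059
18th: 6059 + 371 = 6430
19th: 6430 + 371 = 6801
20th: 6801 + 371 = 7172
21st: 7172 + 371 = 7543
22nd: 7543 + 371 = 7914
23rd: 7914 + 371 = 8285
24th: 8285 + 371 = 8656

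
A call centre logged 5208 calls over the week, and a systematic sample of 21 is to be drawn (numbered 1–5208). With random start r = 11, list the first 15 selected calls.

k = N/n = 5208/21 = 248
call 1: 11
call 2: 11 + 248 = 259
call 3: 259 + 248 = 507
call 4: 507 + 248 = 755
call 5: 755 + 248 = 1003
call 6: 1003 + 248 = 1251
call 7: 1251 + 248 = 1499
call 8: 1499 + 248 = 1747
call 9: 1747 + 248 = 1995
call 10: 1995 + 248 = 2243
call 11: 2243 + 248 = 2491
call 12: 2491 + 248 = 2739
call 13: 2739 + 248 = 2987
call 14: 2987 + 248 = 3235
call 15: 3235 + 248 = 3483

11, 259, 507, 755, 1003, 1251, 1499, 1747, 1995, 2243, 2491, 2739, 2987, 3235, 3483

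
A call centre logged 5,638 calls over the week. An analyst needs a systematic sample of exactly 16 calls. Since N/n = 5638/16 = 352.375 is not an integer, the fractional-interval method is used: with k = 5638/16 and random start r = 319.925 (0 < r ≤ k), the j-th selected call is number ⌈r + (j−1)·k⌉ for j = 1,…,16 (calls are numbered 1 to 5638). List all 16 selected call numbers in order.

320, 673, 1025, 1378, 1730, 2082, 2435, 2787, 3139, 3492, 3844, 4197, 4549, 4901, 5254, 5606

j=1: r + 0k = 319.925 → ⌈·⌉ = 320
j=2: r + 1k = 672.3 → ⌈·⌉ = 673
j=3: r + 2k = 1024.675 → ⌈·⌉ = 1025
j=4: r + 3k = 1377.05 → ⌈·⌉ = 1378
j=5: r + 4k = 1729.425 → ⌈·⌉ = 1730
j=6: r + 5k = 2081.8 → ⌈·⌉ = 2082
j=7: r + 6k = 2434.175 → ⌈·⌉ = 2435
j=8: r + 7k = 2786.55 → ⌈·⌉ = 2787
j=9: r + 8k = 3138.925 → ⌈·⌉ = 3139
j=10: r + 9k = 3491.3 → ⌈·⌉ = 3492
j=11: r + 10k = 3843.675 → ⌈·⌉ = 3844
j=12: r + 11k = 4196.05 → ⌈·⌉ = 4197
j=13: r + 12k = 4548.425 → ⌈·⌉ = 4549
j=14: r + 13k = 4900.8 → ⌈·⌉ = 4901
j=15: r + 14k = 5253.175 → ⌈·⌉ = 5254
j=16: r + 15k = 5605.55 → ⌈·⌉ = 5606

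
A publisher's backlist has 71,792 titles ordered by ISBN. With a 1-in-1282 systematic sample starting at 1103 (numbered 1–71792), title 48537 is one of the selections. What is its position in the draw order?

38

k = 1282
position = (48537 − 1103)/1282 + 1 = 47434/1282 + 1 = 37 + 1 = 38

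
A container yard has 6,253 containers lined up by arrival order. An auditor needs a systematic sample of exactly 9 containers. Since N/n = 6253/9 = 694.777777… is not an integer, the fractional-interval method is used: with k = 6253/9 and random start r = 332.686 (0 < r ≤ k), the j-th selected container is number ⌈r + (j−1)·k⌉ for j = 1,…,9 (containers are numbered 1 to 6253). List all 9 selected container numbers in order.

333, 1028, 1723, 2418, 3112, 3807, 4502, 5197, 5891

j=1: r + 0k = 332.686 → ⌈·⌉ = 333
j=2: r + 1k = 1027.463777… → ⌈·⌉ = 1028
j=3: r + 2k = 1722.241555… → ⌈·⌉ = 1723
j=4: r + 3k = 2417.019333… → ⌈·⌉ = 2418
j=5: r + 4k = 3111.797111… → ⌈·⌉ = 3112
j=6: r + 5k = 3806.574888… → ⌈·⌉ = 3807
j=7: r + 6k = 4501.352666… → ⌈·⌉ = 4502
j=8: r + 7k = 5196.130444… → ⌈·⌉ = 5197
j=9: r + 8k = 5890.908222… → ⌈·⌉ = 5891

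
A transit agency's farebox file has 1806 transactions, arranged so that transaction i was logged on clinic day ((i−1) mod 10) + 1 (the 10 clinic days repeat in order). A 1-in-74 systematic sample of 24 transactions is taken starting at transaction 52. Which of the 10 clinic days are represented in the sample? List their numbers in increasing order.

2, 4, 6, 8, 10

Consecutive selections differ by k = 74, so their clinic day numbers differ by 74 mod 10 = 4.
gcd(74, 10) = 2, so the sample visits 10/2 = 5 distinct residues mod 10.
Start 52 is clinic day 2; the clinic days hit are 2, 4, 6, 8, 10.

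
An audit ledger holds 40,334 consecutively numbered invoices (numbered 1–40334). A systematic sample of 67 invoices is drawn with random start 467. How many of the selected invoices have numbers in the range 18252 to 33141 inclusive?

25

k = 40334/67 = 602
First selection ≥ 18252: 467 + ⌈(18252−467)/602⌉·602 = 467 + 30×602 = 18527
Last selection ≤ 33141: 467 + ⌊(33141−467)/602⌋·602 = 467 + 54×602 = 32975
Count = 54 − 30 + 1 = 25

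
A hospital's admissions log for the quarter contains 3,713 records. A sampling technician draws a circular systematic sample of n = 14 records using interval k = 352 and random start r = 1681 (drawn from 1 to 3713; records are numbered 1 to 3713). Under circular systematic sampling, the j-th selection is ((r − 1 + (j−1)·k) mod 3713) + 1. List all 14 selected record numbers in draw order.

Selection 1: 1681
Selection 2: 1681 + 352 = 2033
Selection 3: 2033 + 352 = 2385
Selection 4: 2385 + 352 = 2737
Selection 5: 2737 + 352 = 3089
Selection 6: 3089 + 352 = 3441
Selection 7: 3441 + 352 = 3793 → 3793 − 3713 = 80
Selection 8: 80 + 352 = 432
Selection 9: 432 + 352 = 784
Selection 10: 784 + 352 = 1136
Selection 11: 1136 + 352 = 1488
Selection 12: 1488 + 352 = 1840
Selection 13: 1840 + 352 = 2192
Selection 14: 2192 + 352 = 2544

1681, 2033, 2385, 2737, 3089, 3441, 80, 432, 784, 1136, 1488, 1840, 2192, 2544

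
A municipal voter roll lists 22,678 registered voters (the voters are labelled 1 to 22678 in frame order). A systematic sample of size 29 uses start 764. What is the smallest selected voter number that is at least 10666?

10930

k = 22678/29 = 782
Steps past start: ⌈(10666 − 764)/782⌉ = ⌈9902/782⌉ = 13
Selected voter: 764 + 13×782 = 10930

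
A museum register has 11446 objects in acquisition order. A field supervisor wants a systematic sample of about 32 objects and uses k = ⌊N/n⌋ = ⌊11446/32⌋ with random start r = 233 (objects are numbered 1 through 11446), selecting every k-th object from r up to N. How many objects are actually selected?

k = ⌊11446/32⌋ = 357
Achieved size = ⌊(11446 − 233)/357⌋ + 1 = ⌊11213/357⌋ + 1 = 31 + 1 = 32
(last selection: 233 + 31×357 = 11300 ≤ 11446; next would be 11657 > 11446)

32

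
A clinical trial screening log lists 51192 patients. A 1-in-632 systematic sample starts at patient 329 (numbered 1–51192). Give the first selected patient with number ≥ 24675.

k = 632
Steps past start: ⌈(24675 − 329)/632⌉ = ⌈24346/632⌉ = 39
Selected patient: 329 + 39×632 = 24977

24977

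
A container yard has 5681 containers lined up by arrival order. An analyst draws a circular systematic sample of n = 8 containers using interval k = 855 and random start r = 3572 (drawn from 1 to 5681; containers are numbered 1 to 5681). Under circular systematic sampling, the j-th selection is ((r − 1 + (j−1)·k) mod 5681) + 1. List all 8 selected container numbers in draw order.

Selection 1: 3572
Selection 2: 3572 + 855 = 4427
Selection 3: 4427 + 855 = 5282
Selection 4: 5282 + 855 = 6137 → 6137 − 5681 = 456
Selection 5: 456 + 855 = 1311
Selection 6: 1311 + 855 = 2166
Selection 7: 2166 + 855 = 3021
Selection 8: 3021 + 855 = 3876

3572, 4427, 5282, 456, 1311, 2166, 3021, 3876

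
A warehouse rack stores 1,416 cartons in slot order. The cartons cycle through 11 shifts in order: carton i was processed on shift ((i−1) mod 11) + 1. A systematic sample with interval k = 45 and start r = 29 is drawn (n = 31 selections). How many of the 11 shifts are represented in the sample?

Consecutive selections differ by k = 45, so their shift numbers differ by 45 mod 11 = 1.
gcd(45, 11) = 1, so the sample visits 11/1 = 11 distinct residues mod 11.
Start 29 is shift 7; the shifts hit are 1, 2, 3, 4, 5, 6, 7, 8, 9, 10, 11.

11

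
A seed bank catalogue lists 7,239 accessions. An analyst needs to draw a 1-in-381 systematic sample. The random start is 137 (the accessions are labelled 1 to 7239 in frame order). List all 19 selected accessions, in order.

accession 1: 137
accession 2: 137 + 381 = 518
accession 3: 518 + 381 = 899
accession 4: 899 + 381 = 1280
accession 5: 1280 + 381 = 1661
accession 6: 1661 + 381 = 2042
accession 7: 2042 + 381 = 2423
accession 8: 2423 + 381 = 2804
accession 9: 2804 + 381 = 3185
accession 10: 3185 + 381 = 3566
accession 11: 3566 + 381 = 3947
accession 12: 3947 + 381 = 4328
accession 13: 4328 + 381 = 4709
accession 14: 4709 + 381 = 5090
accession 15: 5090 + 381 = 5471
accession 16: 5471 + 381 = 5852
accession 17: 5852 + 381 = 6233
accession 18: 6233 + 381 = 6614
accession 19: 6614 + 381 = 6995

137, 518, 899, 1280, 1661, 2042, 2423, 2804, 3185, 3566, 3947, 4328, 4709, 5090, 5471, 5852, 6233, 6614, 6995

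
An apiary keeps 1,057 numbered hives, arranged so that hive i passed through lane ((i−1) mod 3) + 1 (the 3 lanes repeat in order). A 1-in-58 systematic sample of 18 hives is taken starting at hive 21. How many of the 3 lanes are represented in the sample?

Consecutive selections differ by k = 58, so their lane numbers differ by 58 mod 3 = 1.
gcd(58, 3) = 1, so the sample visits 3/1 = 3 distinct residues mod 3.
Start 21 is lane 3; the lanes hit are 1, 2, 3.

3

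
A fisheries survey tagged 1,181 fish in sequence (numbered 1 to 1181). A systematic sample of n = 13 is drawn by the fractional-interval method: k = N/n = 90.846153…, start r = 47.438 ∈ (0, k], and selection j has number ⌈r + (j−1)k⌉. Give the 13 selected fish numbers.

48, 139, 230, 320, 411, 502, 593, 684, 775, 866, 956, 1047, 1138

j=1: r + 0k = 47.438 → ⌈·⌉ = 48
j=2: r + 1k = 138.284153… → ⌈·⌉ = 139
j=3: r + 2k = 229.130307… → ⌈·⌉ = 230
j=4: r + 3k = 319.976461… → ⌈·⌉ = 320
j=5: r + 4k = 410.822615… → ⌈·⌉ = 411
j=6: r + 5k = 501.668769… → ⌈·⌉ = 502
j=7: r + 6k = 592.514923… → ⌈·⌉ = 593
j=8: r + 7k = 683.361076… → ⌈·⌉ = 684
j=9: r + 8k = 774.207230… → ⌈·⌉ = 775
j=10: r + 9k = 865.053384… → ⌈·⌉ = 866
j=11: r + 10k = 955.899538… → ⌈·⌉ = 956
j=12: r + 11k = 1046.745692… → ⌈·⌉ = 1047
j=13: r + 12k = 1137.591846… → ⌈·⌉ = 1138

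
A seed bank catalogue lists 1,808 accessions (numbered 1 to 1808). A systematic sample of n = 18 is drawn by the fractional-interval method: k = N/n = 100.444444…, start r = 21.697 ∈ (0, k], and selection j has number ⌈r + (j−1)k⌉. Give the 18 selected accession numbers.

j=1: r + 0k = 21.697 → ⌈·⌉ = 22
j=2: r + 1k = 122.141444… → ⌈·⌉ = 123
j=3: r + 2k = 222.585888… → ⌈·⌉ = 223
j=4: r + 3k = 323.030333… → ⌈·⌉ = 324
j=5: r + 4k = 423.474777… → ⌈·⌉ = 424
j=6: r + 5k = 523.919222… → ⌈·⌉ = 524
j=7: r + 6k = 624.363666… → ⌈·⌉ = 625
j=8: r + 7k = 724.808111… → ⌈·⌉ = 725
j=9: r + 8k = 825.252555… → ⌈·⌉ = 826
j=10: r + 9k = 925.697 → ⌈·⌉ = 926
j=11: r + 10k = 1026.141444… → ⌈·⌉ = 1027
j=12: r + 11k = 1126.585888… → ⌈·⌉ = 1127
j=13: r + 12k = 1227.030333… → ⌈·⌉ = 1228
j=14: r + 13k = 1327.474777… → ⌈·⌉ = 1328
j=15: r + 14k = 1427.919222… → ⌈·⌉ = 1428
j=16: r + 15k = 1528.363666… → ⌈·⌉ = 1529
j=17: r + 16k = 1628.808111… → ⌈·⌉ = 1629
j=18: r + 17k = 1729.252555… → ⌈·⌉ = 1730

22, 123, 223, 324, 424, 524, 625, 725, 826, 926, 1027, 1127, 1228, 1328, 1428, 1529, 1629, 1730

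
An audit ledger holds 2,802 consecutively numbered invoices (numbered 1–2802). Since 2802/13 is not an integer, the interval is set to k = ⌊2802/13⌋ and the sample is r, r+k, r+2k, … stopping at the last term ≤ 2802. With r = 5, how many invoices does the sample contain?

k = ⌊2802/13⌋ = 215
Achieved size = ⌊(2802 − 5)/215⌋ + 1 = ⌊2797/215⌋ + 1 = 13 + 1 = 14
(last selection: 5 + 13×215 = 2800 ≤ 2802; next would be 3015 > 2802)

14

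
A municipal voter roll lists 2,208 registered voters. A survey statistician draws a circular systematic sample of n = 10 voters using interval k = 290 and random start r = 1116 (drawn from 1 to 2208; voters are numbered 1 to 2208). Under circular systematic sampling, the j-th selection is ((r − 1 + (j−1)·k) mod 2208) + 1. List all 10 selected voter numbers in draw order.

Selection 1: 1116
Selection 2: 1116 + 290 = 1406
Selection 3: 1406 + 290 = 1696
Selection 4: 1696 + 290 = 1986
Selection 5: 1986 + 290 = 2276 → 2276 − 2208 = 68
Selection 6: 68 + 290 = 358
Selection 7: 358 + 290 = 648
Selection 8: 648 + 290 = 938
Selection 9: 938 + 290 = 1228
Selection 10: 1228 + 290 = 1518

1116, 1406, 1696, 1986, 68, 358, 648, 938, 1228, 1518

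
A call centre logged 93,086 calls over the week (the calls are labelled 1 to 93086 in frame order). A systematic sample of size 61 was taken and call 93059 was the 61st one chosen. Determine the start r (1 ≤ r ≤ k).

k = 93086/61 = 1526
r = 93059 − (61−1)×1526 = 93059 − 91560 = 1499

1499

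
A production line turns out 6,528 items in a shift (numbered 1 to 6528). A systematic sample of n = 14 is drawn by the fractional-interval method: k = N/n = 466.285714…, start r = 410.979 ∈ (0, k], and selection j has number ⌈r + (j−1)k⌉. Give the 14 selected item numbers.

411, 878, 1344, 1810, 2277, 2743, 3209, 3675, 4142, 4608, 5074, 5541, 6007, 6473

j=1: r + 0k = 410.979 → ⌈·⌉ = 411
j=2: r + 1k = 877.264714… → ⌈·⌉ = 878
j=3: r + 2k = 1343.550428… → ⌈·⌉ = 1344
j=4: r + 3k = 1809.836142… → ⌈·⌉ = 1810
j=5: r + 4k = 2276.121857… → ⌈·⌉ = 2277
j=6: r + 5k = 2742.407571… → ⌈·⌉ = 2743
j=7: r + 6k = 3208.693285… → ⌈·⌉ = 3209
j=8: r + 7k = 3674.979 → ⌈·⌉ = 3675
j=9: r + 8k = 4141.264714… → ⌈·⌉ = 4142
j=10: r + 9k = 4607.550428… → ⌈·⌉ = 4608
j=11: r + 10k = 5073.836142… → ⌈·⌉ = 5074
j=12: r + 11k = 5540.121857… → ⌈·⌉ = 5541
j=13: r + 12k = 6006.407571… → ⌈·⌉ = 6007
j=14: r + 13k = 6472.693285… → ⌈·⌉ = 6473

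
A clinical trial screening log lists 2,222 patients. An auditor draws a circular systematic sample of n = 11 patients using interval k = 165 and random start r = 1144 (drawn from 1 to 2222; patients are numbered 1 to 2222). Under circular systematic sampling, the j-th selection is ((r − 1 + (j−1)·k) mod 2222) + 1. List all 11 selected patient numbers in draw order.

Selection 1: 1144
Selection 2: 1144 + 165 = 1309
Selection 3: 1309 + 165 = 1474
Selection 4: 1474 + 165 = 1639
Selection 5: 1639 + 165 = 1804
Selection 6: 1804 + 165 = 1969
Selection 7: 1969 + 165 = 2134
Selection 8: 2134 + 165 = 2299 → 2299 − 2222 = 77
Selection 9: 77 + 165 = 242
Selection 10: 242 + 165 = 407
Selection 11: 407 + 165 = 572

1144, 1309, 1474, 1639, 1804, 1969, 2134, 77, 242, 407, 572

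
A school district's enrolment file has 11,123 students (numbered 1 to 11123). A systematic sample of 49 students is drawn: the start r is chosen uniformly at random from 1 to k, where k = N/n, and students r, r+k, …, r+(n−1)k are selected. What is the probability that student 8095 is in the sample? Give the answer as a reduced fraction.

1/227

k = 11123/49 = 227.
Student 8095 is selected iff r ≡ 8095 (mod 227); exactly one such r in {1,…,227}.
Inclusion probability = 1/227.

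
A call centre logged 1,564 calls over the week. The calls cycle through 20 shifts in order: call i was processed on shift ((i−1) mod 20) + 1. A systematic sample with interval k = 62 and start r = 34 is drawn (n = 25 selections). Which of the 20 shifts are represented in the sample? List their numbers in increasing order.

Consecutive selections differ by k = 62, so their shift numbers differ by 62 mod 20 = 2.
gcd(62, 20) = 2, so the sample visits 20/2 = 10 distinct residues mod 20.
Start 34 is shift 14; the shifts hit are 2, 4, 6, 8, 10, 12, 14, 16, 18, 20.

2, 4, 6, 8, 10, 12, 14, 16, 18, 20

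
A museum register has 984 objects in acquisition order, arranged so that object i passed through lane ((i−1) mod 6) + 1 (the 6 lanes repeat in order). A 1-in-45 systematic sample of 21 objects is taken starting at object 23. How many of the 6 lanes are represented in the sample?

2

Consecutive selections differ by k = 45, so their lane numbers differ by 45 mod 6 = 3.
gcd(45, 6) = 3, so the sample visits 6/3 = 2 distinct residues mod 6.
Start 23 is lane 5; the lanes hit are 2, 5.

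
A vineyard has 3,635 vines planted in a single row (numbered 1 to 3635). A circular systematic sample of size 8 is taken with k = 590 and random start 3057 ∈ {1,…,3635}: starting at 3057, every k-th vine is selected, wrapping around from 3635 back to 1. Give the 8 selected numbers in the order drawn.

Selection 1: 3057
Selection 2: 3057 + 590 = 3647 → 3647 − 3635 = 12
Selection 3: 12 + 590 = 602
Selection 4: 602 + 590 = 1192
Selection 5: 1192 + 590 = 1782
Selection 6: 1782 + 590 = 2372
Selection 7: 2372 + 590 = 2962
Selection 8: 2962 + 590 = 3552

3057, 12, 602, 1192, 1782, 2372, 2962, 3552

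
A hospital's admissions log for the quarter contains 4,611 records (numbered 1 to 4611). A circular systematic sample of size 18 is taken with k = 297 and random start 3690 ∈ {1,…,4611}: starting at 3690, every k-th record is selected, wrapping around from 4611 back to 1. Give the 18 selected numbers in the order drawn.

Selection 1: 3690
Selection 2: 3690 + 297 = 3987
Selection 3: 3987 + 297 = 4284
Selection 4: 4284 + 297 = 4581
Selection 5: 4581 + 297 = 4878 → 4878 − 4611 = 267
Selection 6: 267 + 297 = 564
Selection 7: 564 + 297 = 861
Selection 8: 861 + 297 = 1158
Selection 9: 1158 + 297 = 1455
Selection 10: 1455 + 297 = 1752
Selection 11: 1752 + 297 = 2049
Selection 12: 2049 + 297 = 2346
Selection 13: 2346 + 297 = 2643
Selection 14: 2643 + 297 = 2940
Selection 15: 2940 + 297 = 3237
Selection 16: 3237 + 297 = 3534
Selection 17: 3534 + 297 = 3831
Selection 18: 3831 + 297 = 4128

3690, 3987, 4284, 4581, 267, 564, 861, 1158, 1455, 1752, 2049, 2346, 2643, 2940, 3237, 3534, 3831, 4128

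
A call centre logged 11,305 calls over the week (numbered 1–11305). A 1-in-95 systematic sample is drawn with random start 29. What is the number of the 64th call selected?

6014

k = 95
64th selection = r + (64−1)·k = 29 + 63×95 = 29 + 5985 = 6014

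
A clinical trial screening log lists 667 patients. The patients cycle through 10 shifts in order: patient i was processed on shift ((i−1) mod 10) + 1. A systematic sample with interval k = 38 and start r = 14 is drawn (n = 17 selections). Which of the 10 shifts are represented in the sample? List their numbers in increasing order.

Consecutive selections differ by k = 38, so their shift numbers differ by 38 mod 10 = 8.
gcd(38, 10) = 2, so the sample visits 10/2 = 5 distinct residues mod 10.
Start 14 is shift 4; the shifts hit are 2, 4, 6, 8, 10.

2, 4, 6, 8, 10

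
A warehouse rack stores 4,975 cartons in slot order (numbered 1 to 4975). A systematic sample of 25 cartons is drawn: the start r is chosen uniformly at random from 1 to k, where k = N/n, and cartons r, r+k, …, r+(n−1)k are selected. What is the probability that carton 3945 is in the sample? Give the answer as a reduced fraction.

k = 4975/25 = 199.
Carton 3945 is selected iff r ≡ 3945 (mod 199); exactly one such r in {1,…,199}.
Inclusion probability = 1/199.

1/199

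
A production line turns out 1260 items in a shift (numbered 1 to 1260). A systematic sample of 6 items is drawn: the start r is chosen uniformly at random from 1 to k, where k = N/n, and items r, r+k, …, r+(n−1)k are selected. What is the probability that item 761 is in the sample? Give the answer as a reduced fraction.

1/210

k = 1260/6 = 210.
Item 761 is selected iff r ≡ 761 (mod 210); exactly one such r in {1,…,210}.
Inclusion probability = 1/210.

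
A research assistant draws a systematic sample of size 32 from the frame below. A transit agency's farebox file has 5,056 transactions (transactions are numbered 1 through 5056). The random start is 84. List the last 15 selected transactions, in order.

k = N/n = 5056/32 = 158
18th selection = 84 + 17×158 = 2770
19th: 2770 + 158 = 2928
20th: 2928 + 158 = 3086
21st: 3086 + 158 = 3244
22nd: 3244 + 158 = 3402
23rd: 3402 + 158 = 3560
24th: 3560 + 158 = 3718
25th: 3718 + 158 = 3876
26th: 3876 + 158 = 4034
27th: 4034 + 158 = 4192
28th: 4192 + 158 = 4350
29th: 4350 + 158 = 4508
30th: 4508 + 158 = 4666
31st: 4666 + 158 = 4824
32nd: 4824 + 158 = 4982

2770, 2928, 3086, 3244, 3402, 3560, 3718, 3876, 4034, 4192, 4350, 4508, 4666, 4824, 4982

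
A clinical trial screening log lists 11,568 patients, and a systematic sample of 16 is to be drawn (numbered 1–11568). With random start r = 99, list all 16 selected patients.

99, 822, 1545, 2268, 2991, 3714, 4437, 5160, 5883, 6606, 7329, 8052, 8775, 9498, 10221, 10944

k = N/n = 11568/16 = 723
patient 1: 99
patient 2: 99 + 723 = 822
patient 3: 822 + 723 = 1545
patient 4: 1545 + 723 = 2268
patient 5: 2268 + 723 = 2991
patient 6: 2991 + 723 = 3714
patient 7: 3714 + 723 = 4437
patient 8: 4437 + 723 = 5160
patient 9: 5160 + 723 = 5883
patient 10: 5883 + 723 = 6606
patient 11: 6606 + 723 = 7329
patient 12: 7329 + 723 = 8052
patient 13: 8052 + 723 = 8775
patient 14: 8775 + 723 = 9498
patient 15: 9498 + 723 = 10221
patient 16: 10221 + 723 = 10944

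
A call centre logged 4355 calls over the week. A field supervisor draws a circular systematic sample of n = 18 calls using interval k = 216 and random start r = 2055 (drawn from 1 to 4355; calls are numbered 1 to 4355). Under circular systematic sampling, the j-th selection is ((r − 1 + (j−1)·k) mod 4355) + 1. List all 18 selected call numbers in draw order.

Selection 1: 2055
Selection 2: 2055 + 216 = 2271
Selection 3: 2271 + 216 = 2487
Selection 4: 2487 + 216 = 2703
Selection 5: 2703 + 216 = 2919
Selection 6: 2919 + 216 = 3135
Selection 7: 3135 + 216 = 3351
Selection 8: 3351 + 216 = 3567
Selection 9: 3567 + 216 = 3783
Selection 10: 3783 + 216 = 3999
Selection 11: 3999 + 216 = 4215
Selection 12: 4215 + 216 = 4431 → 4431 − 4355 = 76
Selection 13: 76 + 216 = 292
Selection 14: 292 + 216 = 508
Selection 15: 508 + 216 = 724
Selection 16: 724 + 216 = 940
Selection 17: 940 + 216 = 1156
Selection 18: 1156 + 216 = 1372

2055, 2271, 2487, 2703, 2919, 3135, 3351, 3567, 3783, 3999, 4215, 76, 292, 508, 724, 940, 1156, 1372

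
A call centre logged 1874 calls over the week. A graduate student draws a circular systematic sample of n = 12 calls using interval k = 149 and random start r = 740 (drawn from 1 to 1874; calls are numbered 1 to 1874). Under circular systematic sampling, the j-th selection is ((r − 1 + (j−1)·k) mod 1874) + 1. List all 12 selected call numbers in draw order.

740, 889, 1038, 1187, 1336, 1485, 1634, 1783, 58, 207, 356, 505

Selection 1: 740
Selection 2: 740 + 149 = 889
Selection 3: 889 + 149 = 1038
Selection 4: 1038 + 149 = 1187
Selection 5: 1187 + 149 = 1336
Selection 6: 1336 + 149 = 1485
Selection 7: 1485 + 149 = 1634
Selection 8: 1634 + 149 = 1783
Selection 9: 1783 + 149 = 1932 → 1932 − 1874 = 58
Selection 10: 58 + 149 = 207
Selection 11: 207 + 149 = 356
Selection 12: 356 + 149 = 505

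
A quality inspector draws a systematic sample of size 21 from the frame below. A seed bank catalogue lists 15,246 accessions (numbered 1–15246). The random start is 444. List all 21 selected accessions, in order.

444, 1170, 1896, 2622, 3348, 4074, 4800, 5526, 6252, 6978, 7704, 8430, 9156, 9882, 10608, 11334, 12060, 12786, 13512, 14238, 14964

k = N/n = 15246/21 = 726
accession 1: 444
accession 2: 444 + 726 = 1170
accession 3: 1170 + 726 = 1896
accession 4: 1896 + 726 = 2622
accession 5: 2622 + 726 = 3348
accession 6: 3348 + 726 = 4074
accession 7: 4074 + 726 = 4800
accession 8: 4800 + 726 = 5526
accession 9: 5526 + 726 = 6252
accession 10: 6252 + 726 = 6978
accession 11: 6978 + 726 = 7704
accession 12: 7704 + 726 = 8430
accession 13: 8430 + 726 = 9156
accession 14: 9156 + 726 = 9882
accession 15: 9882 + 726 = 10608
accession 16: 10608 + 726 = 11334
accession 17: 11334 + 726 = 12060
accession 18: 12060 + 726 = 12786
accession 19: 12786 + 726 = 13512
accession 20: 13512 + 726 = 14238
accession 21: 14238 + 726 = 14964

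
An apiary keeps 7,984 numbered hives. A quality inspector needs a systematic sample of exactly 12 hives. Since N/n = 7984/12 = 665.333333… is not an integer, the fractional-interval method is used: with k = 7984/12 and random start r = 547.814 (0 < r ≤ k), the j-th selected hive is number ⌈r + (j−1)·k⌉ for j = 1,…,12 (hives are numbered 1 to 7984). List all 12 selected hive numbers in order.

j=1: r + 0k = 547.814 → ⌈·⌉ = 548
j=2: r + 1k = 1213.147333… → ⌈·⌉ = 1214
j=3: r + 2k = 1878.480666… → ⌈·⌉ = 1879
j=4: r + 3k = 2543.814 → ⌈·⌉ = 2544
j=5: r + 4k = 3209.147333… → ⌈·⌉ = 3210
j=6: r + 5k = 3874.480666… → ⌈·⌉ = 3875
j=7: r + 6k = 4539.814 → ⌈·⌉ = 4540
j=8: r + 7k = 5205.147333… → ⌈·⌉ = 5206
j=9: r + 8k = 5870.480666… → ⌈·⌉ = 5871
j=10: r + 9k = 6535.814 → ⌈·⌉ = 6536
j=11: r + 10k = 7201.147333… → ⌈·⌉ = 7202
j=12: r + 11k = 7866.480666… → ⌈·⌉ = 7867

548, 1214, 1879, 2544, 3210, 3875, 4540, 5206, 5871, 6536, 7202, 7867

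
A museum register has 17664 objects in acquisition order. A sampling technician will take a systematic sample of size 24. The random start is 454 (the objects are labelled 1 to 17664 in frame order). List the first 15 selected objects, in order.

k = N/n = 17664/24 = 736
object 1: 454
object 2: 454 + 736 = 1190
object 3: 1190 + 736 = 1926
object 4: 1926 + 736 = 2662
object 5: 2662 + 736 = 3398
object 6: 3398 + 736 = 4134
object 7: 4134 + 736 = 4870
object 8: 4870 + 736 = 5606
object 9: 5606 + 736 = 6342
object 10: 6342 + 736 = 7078
object 11: 7078 + 736 = 7814
object 12: 7814 + 736 = 8550
object 13: 8550 + 736 = 9286
object 14: 9286 + 736 = 10022
object 15: 10022 + 736 = 10758

454, 1190, 1926, 2662, 3398, 4134, 4870, 5606, 6342, 7078, 7814, 8550, 9286, 10022, 10758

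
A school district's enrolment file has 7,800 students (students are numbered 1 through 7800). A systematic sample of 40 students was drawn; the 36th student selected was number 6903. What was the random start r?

k = 7800/40 = 195
r = 6903 − (36−1)×195 = 6903 − 6825 = 78

78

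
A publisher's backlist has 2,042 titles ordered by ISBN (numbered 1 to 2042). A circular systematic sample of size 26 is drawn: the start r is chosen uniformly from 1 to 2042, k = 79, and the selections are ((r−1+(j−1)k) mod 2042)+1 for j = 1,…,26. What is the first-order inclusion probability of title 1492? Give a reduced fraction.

13/1021

For each position j, as r ranges over 1…2042 the j-th selection hits every title exactly once, so title 1492 is selected for exactly 26 of the 2042 starts.
Inclusion probability = 26/2042 = 13/1021.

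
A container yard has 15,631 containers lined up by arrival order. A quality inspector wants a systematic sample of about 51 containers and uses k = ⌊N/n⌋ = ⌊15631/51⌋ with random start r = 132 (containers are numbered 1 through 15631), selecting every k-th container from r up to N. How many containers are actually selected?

k = ⌊15631/51⌋ = 306
Achieved size = ⌊(15631 − 132)/306⌋ + 1 = ⌊15499/306⌋ + 1 = 50 + 1 = 51
(last selection: 132 + 50×306 = 15432 ≤ 15631; next would be 15738 > 15631)

51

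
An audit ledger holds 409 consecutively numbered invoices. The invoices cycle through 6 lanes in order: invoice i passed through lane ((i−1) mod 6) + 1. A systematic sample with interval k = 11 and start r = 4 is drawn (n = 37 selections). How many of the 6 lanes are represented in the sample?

6

Consecutive selections differ by k = 11, so their lane numbers differ by 11 mod 6 = 5.
gcd(11, 6) = 1, so the sample visits 6/1 = 6 distinct residues mod 6.
Start 4 is lane 4; the lanes hit are 1, 2, 3, 4, 5, 6.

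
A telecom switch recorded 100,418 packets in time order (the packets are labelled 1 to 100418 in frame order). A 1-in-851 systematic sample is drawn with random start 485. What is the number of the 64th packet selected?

54098

k = 851
64th selection = r + (64−1)·k = 485 + 63×851 = 485 + 53613 = 54098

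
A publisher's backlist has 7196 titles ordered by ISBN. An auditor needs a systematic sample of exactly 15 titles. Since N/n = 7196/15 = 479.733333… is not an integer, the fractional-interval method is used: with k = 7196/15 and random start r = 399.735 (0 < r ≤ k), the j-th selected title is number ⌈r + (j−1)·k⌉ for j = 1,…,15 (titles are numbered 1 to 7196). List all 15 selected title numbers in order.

400, 880, 1360, 1839, 2319, 2799, 3279, 3758, 4238, 4718, 5198, 5677, 6157, 6637, 7117

j=1: r + 0k = 399.735 → ⌈·⌉ = 400
j=2: r + 1k = 879.468333… → ⌈·⌉ = 880
j=3: r + 2k = 1359.201666… → ⌈·⌉ = 1360
j=4: r + 3k = 1838.935 → ⌈·⌉ = 1839
j=5: r + 4k = 2318.668333… → ⌈·⌉ = 2319
j=6: r + 5k = 2798.401666… → ⌈·⌉ = 2799
j=7: r + 6k = 3278.135 → ⌈·⌉ = 3279
j=8: r + 7k = 3757.868333… → ⌈·⌉ = 3758
j=9: r + 8k = 4237.601666… → ⌈·⌉ = 4238
j=10: r + 9k = 4717.335 → ⌈·⌉ = 4718
j=11: r + 10k = 5197.068333… → ⌈·⌉ = 5198
j=12: r + 11k = 5676.801666… → ⌈·⌉ = 5677
j=13: r + 12k = 6156.535 → ⌈·⌉ = 6157
j=14: r + 13k = 6636.268333… → ⌈·⌉ = 6637
j=15: r + 14k = 7116.001666… → ⌈·⌉ = 7117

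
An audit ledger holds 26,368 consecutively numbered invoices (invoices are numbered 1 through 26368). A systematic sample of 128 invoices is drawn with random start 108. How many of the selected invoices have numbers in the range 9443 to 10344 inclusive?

k = 26368/128 = 206
First selection ≥ 9443: 108 + ⌈(9443−108)/206⌉·206 = 108 + 46×206 = 9584
Last selection ≤ 10344: 108 + ⌊(10344−108)/206⌋·206 = 108 + 49×206 = 10202
Count = 49 − 46 + 1 = 4

4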